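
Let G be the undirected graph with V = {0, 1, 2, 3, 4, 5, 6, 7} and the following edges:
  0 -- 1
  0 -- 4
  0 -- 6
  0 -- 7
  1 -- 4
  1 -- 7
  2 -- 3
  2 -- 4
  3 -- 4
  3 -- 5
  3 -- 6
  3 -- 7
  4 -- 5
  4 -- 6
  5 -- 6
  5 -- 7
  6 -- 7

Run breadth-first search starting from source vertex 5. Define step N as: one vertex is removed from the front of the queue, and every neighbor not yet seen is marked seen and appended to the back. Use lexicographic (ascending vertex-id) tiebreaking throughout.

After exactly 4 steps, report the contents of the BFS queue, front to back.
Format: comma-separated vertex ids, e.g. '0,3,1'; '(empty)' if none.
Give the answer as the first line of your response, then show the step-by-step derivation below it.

7,2,0,1

step 1: dequeue 5; queue=[3,4,6,7]; order=5
step 2: dequeue 3; queue=[4,6,7,2]; order=5,3
step 3: dequeue 4; queue=[6,7,2,0,1]; order=5,3,4
step 4: dequeue 6; queue=[7,2,0,1]; order=5,3,4,6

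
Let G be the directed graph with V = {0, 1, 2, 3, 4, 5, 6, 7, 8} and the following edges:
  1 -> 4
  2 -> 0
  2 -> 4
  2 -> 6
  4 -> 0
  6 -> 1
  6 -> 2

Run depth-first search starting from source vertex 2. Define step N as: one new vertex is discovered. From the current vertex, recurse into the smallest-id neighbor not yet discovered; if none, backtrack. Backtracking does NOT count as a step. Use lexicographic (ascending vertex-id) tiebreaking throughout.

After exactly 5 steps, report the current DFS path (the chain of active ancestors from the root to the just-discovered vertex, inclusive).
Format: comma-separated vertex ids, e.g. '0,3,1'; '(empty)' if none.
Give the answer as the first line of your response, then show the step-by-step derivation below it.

2,6,1

step 1: discover 2; path=2; order=2
step 2: discover 0; path=2>0; order=2,0
step 3: discover 4; path=2>4; order=2,0,4
step 4: discover 6; path=2>6; order=2,0,4,6
step 5: discover 1; path=2>6>1; order=2,0,4,6,1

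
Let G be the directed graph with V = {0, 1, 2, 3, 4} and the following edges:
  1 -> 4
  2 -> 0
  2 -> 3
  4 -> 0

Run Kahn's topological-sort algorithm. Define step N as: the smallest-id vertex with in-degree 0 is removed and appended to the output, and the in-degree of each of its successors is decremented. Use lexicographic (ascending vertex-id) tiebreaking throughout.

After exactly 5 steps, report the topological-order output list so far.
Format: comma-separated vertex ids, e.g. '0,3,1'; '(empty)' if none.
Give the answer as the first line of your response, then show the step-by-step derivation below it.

1,2,3,4,0

step 1: output 1; order=[1]; indeg=(2,0,0,1,0)
step 2: output 2; order=[1,2]; indeg=(1,0,0,0,0)
step 3: output 3; order=[1,2,3]; indeg=(1,0,0,0,0)
step 4: output 4; order=[1,2,3,4]; indeg=(0,0,0,0,0)
step 5: output 0; order=[1,2,3,4,0]; indeg=(0,0,0,0,0)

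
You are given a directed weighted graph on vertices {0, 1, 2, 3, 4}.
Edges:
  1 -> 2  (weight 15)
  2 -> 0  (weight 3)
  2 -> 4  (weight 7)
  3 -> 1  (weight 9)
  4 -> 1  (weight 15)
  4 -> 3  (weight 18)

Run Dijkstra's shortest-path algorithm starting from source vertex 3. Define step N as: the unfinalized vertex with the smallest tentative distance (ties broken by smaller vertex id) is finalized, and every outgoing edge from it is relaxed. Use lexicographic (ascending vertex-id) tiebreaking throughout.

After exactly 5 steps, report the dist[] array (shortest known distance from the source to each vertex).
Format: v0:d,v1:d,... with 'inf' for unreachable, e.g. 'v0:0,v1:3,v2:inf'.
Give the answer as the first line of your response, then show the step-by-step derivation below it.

v0:27,v1:9,v2:24,v3:0,v4:31

step 1: dist = v0:inf,v1:9,v2:inf,v3:0,v4:inf
step 2: dist = v0:inf,v1:9,v2:24,v3:0,v4:inf
step 3: dist = v0:27,v1:9,v2:24,v3:0,v4:31
step 4: dist = v0:27,v1:9,v2:24,v3:0,v4:31
step 5: dist = v0:27,v1:9,v2:24,v3:0,v4:31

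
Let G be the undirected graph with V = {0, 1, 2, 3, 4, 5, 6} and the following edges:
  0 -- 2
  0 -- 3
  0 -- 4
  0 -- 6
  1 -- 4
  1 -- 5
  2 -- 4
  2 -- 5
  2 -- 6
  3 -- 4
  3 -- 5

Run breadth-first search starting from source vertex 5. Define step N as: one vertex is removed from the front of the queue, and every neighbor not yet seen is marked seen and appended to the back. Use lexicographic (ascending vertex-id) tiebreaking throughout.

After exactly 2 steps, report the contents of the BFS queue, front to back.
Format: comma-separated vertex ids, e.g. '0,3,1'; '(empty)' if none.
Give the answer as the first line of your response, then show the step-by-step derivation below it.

2,3,4

step 1: dequeue 5; queue=[1,2,3]; order=5
step 2: dequeue 1; queue=[2,3,4]; order=5,1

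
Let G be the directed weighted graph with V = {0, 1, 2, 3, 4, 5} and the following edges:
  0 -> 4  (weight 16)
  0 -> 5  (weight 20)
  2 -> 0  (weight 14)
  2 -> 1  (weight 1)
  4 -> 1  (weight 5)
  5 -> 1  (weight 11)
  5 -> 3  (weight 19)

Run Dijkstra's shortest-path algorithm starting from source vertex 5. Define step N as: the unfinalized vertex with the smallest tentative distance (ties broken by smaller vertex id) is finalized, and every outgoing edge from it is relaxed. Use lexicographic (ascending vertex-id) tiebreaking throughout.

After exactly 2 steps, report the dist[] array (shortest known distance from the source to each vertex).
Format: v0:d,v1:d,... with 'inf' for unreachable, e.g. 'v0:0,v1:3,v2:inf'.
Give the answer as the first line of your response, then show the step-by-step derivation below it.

v0:inf,v1:11,v2:inf,v3:19,v4:inf,v5:0

step 1: dist = v0:inf,v1:11,v2:inf,v3:19,v4:inf,v5:0
step 2: dist = v0:inf,v1:11,v2:inf,v3:19,v4:inf,v5:0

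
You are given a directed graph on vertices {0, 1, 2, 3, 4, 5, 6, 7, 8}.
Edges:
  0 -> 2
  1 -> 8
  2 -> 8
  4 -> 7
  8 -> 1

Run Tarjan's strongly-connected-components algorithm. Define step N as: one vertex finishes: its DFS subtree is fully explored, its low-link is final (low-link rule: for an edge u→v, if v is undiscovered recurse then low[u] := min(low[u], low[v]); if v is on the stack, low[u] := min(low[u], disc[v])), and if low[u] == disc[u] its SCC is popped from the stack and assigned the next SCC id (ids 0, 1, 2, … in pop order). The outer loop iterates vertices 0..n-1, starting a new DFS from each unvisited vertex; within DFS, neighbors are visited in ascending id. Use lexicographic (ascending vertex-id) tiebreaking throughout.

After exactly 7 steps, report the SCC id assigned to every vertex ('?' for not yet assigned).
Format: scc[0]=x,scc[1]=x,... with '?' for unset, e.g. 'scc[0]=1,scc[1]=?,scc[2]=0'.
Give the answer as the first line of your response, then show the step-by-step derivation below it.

scc[0]=2,scc[1]=0,scc[2]=1,scc[3]=3,scc[4]=5,scc[5]=?,scc[6]=?,scc[7]=4,scc[8]=0

step 1: low=(low[0]=0,low[1]=2,low[2]=1,low[3]=?,low[4]=?,low[5]=?,low[6]=?,low[7]=?,low[8]=2); scc=(scc[0]=?,scc[1]=?,scc[2]=?,scc[3]=?,scc[4]=?,scc[5]=?,scc[6]=?,scc[7]=?,scc[8]=?)
step 2: low=(low[0]=0,low[1]=2,low[2]=1,low[3]=?,low[4]=?,low[5]=?,low[6]=?,low[7]=?,low[8]=2); scc=(scc[0]=?,scc[1]=0,scc[2]=?,scc[3]=?,scc[4]=?,scc[5]=?,scc[6]=?,scc[7]=?,scc[8]=0)
step 3: low=(low[0]=0,low[1]=2,low[2]=1,low[3]=?,low[4]=?,low[5]=?,low[6]=?,low[7]=?,low[8]=2); scc=(scc[0]=?,scc[1]=0,scc[2]=1,scc[3]=?,scc[4]=?,scc[5]=?,scc[6]=?,scc[7]=?,scc[8]=0)
step 4: low=(low[0]=0,low[1]=2,low[2]=1,low[3]=?,low[4]=?,low[5]=?,low[6]=?,low[7]=?,low[8]=2); scc=(scc[0]=2,scc[1]=0,scc[2]=1,scc[3]=?,scc[4]=?,scc[5]=?,scc[6]=?,scc[7]=?,scc[8]=0)
step 5: low=(low[0]=0,low[1]=2,low[2]=1,low[3]=4,low[4]=?,low[5]=?,low[6]=?,low[7]=?,low[8]=2); scc=(scc[0]=2,scc[1]=0,scc[2]=1,scc[3]=3,scc[4]=?,scc[5]=?,scc[6]=?,scc[7]=?,scc[8]=0)
step 6: low=(low[0]=0,low[1]=2,low[2]=1,low[3]=4,low[4]=5,low[5]=?,low[6]=?,low[7]=6,low[8]=2); scc=(scc[0]=2,scc[1]=0,scc[2]=1,scc[3]=3,scc[4]=?,scc[5]=?,scc[6]=?,scc[7]=4,scc[8]=0)
step 7: low=(low[0]=0,low[1]=2,low[2]=1,low[3]=4,low[4]=5,low[5]=?,low[6]=?,low[7]=6,low[8]=2); scc=(scc[0]=2,scc[1]=0,scc[2]=1,scc[3]=3,scc[4]=5,scc[5]=?,scc[6]=?,scc[7]=4,scc[8]=0)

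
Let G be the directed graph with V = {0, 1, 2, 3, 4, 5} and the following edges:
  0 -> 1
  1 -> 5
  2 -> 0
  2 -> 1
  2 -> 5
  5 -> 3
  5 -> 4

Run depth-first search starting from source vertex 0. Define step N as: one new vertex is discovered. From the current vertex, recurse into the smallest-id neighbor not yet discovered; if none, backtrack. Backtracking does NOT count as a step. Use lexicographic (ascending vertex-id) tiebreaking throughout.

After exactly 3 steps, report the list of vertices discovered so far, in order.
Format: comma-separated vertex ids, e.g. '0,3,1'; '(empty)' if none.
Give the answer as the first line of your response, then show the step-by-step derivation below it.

0,1,5

step 1: discover 0; path=0; order=0
step 2: discover 1; path=0>1; order=0,1
step 3: discover 5; path=0>1>5; order=0,1,5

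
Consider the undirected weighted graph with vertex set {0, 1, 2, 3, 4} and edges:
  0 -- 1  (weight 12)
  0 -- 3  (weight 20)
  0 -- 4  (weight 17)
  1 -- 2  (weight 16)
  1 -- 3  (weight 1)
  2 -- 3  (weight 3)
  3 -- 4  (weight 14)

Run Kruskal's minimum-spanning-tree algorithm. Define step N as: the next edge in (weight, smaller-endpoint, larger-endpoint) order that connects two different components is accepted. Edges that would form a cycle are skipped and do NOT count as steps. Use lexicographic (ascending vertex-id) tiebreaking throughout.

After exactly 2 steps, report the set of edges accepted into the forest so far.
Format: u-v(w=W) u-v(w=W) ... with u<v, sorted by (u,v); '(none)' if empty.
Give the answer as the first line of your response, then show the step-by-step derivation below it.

1-3(w=1) 2-3(w=3)

step 1: add edge 1-3 (w=1); MST = {1-3(w=1)}
step 2: add edge 2-3 (w=3); MST = {1-3(w=1) 2-3(w=3)}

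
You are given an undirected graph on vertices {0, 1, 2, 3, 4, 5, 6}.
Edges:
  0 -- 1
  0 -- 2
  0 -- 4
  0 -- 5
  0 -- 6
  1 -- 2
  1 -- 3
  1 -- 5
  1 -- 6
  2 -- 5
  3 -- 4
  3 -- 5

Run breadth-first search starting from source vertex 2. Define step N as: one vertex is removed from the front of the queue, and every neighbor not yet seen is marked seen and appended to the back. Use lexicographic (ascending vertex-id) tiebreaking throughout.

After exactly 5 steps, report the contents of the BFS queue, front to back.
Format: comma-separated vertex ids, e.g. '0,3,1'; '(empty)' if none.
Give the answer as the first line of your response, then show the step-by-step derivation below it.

6,3

step 1: dequeue 2; queue=[0,1,5]; order=2
step 2: dequeue 0; queue=[1,5,4,6]; order=2,0
step 3: dequeue 1; queue=[5,4,6,3]; order=2,0,1
step 4: dequeue 5; queue=[4,6,3]; order=2,0,1,5
step 5: dequeue 4; queue=[6,3]; order=2,0,1,5,4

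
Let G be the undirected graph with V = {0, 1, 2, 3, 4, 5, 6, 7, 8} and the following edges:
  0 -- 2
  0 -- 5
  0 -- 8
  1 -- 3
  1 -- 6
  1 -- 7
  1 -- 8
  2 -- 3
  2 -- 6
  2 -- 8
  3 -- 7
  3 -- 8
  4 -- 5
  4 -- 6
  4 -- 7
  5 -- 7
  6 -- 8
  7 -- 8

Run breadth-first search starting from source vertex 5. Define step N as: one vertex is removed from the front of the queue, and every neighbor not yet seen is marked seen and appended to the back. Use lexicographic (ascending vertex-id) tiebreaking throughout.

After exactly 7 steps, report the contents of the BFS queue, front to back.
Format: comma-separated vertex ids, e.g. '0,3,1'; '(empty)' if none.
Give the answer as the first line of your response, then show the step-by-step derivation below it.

1,3

step 1: dequeue 5; queue=[0,4,7]; order=5
step 2: dequeue 0; queue=[4,7,2,8]; order=5,0
step 3: dequeue 4; queue=[7,2,8,6]; order=5,0,4
step 4: dequeue 7; queue=[2,8,6,1,3]; order=5,0,4,7
step 5: dequeue 2; queue=[8,6,1,3]; order=5,0,4,7,2
step 6: dequeue 8; queue=[6,1,3]; order=5,0,4,7,2,8
step 7: dequeue 6; queue=[1,3]; order=5,0,4,7,2,8,6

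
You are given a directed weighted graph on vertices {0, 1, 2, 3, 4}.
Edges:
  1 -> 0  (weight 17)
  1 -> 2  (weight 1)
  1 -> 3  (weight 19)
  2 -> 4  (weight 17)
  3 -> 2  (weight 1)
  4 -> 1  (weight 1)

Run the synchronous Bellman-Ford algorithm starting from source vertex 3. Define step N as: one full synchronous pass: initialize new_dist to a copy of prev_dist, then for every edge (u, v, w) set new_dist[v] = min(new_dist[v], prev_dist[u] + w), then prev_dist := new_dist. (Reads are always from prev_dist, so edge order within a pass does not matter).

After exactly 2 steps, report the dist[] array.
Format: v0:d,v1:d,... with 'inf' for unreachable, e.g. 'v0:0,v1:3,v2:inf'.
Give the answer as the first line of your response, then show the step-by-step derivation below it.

v0:inf,v1:inf,v2:1,v3:0,v4:18

step 1: dist = v0:inf,v1:inf,v2:1,v3:0,v4:inf
step 2: dist = v0:inf,v1:inf,v2:1,v3:0,v4:18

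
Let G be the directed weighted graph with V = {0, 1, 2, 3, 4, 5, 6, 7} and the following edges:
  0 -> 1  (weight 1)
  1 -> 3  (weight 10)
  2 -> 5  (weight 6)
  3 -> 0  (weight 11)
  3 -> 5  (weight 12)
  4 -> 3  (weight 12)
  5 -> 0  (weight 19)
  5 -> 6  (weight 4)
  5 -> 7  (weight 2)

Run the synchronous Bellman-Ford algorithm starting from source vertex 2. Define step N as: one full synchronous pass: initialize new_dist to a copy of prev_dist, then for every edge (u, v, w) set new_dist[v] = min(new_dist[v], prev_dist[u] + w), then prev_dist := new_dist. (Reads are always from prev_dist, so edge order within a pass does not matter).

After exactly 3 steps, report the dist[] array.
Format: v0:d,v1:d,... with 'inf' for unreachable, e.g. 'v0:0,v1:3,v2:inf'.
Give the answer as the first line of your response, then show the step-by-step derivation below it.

v0:25,v1:26,v2:0,v3:inf,v4:inf,v5:6,v6:10,v7:8

step 1: dist = v0:inf,v1:inf,v2:0,v3:inf,v4:inf,v5:6,v6:inf,v7:inf
step 2: dist = v0:25,v1:inf,v2:0,v3:inf,v4:inf,v5:6,v6:10,v7:8
step 3: dist = v0:25,v1:26,v2:0,v3:inf,v4:inf,v5:6,v6:10,v7:8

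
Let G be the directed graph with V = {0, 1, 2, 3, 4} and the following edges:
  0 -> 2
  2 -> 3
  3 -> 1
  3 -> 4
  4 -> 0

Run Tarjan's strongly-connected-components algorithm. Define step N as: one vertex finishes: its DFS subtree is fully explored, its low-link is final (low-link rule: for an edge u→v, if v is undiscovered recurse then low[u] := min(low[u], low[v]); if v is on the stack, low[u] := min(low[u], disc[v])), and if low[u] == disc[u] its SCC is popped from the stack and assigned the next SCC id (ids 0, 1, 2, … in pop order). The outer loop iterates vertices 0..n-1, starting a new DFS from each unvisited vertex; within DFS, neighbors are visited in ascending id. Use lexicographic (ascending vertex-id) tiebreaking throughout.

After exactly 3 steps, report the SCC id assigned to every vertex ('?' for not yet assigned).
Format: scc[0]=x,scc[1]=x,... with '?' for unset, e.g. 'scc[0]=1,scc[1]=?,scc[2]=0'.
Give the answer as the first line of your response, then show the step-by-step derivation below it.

scc[0]=?,scc[1]=0,scc[2]=?,scc[3]=?,scc[4]=?

step 1: low=(low[0]=0,low[1]=3,low[2]=1,low[3]=2,low[4]=?); scc=(scc[0]=?,scc[1]=0,scc[2]=?,scc[3]=?,scc[4]=?)
step 2: low=(low[0]=0,low[1]=3,low[2]=1,low[3]=2,low[4]=0); scc=(scc[0]=?,scc[1]=0,scc[2]=?,scc[3]=?,scc[4]=?)
step 3: low=(low[0]=0,low[1]=3,low[2]=1,low[3]=0,low[4]=0); scc=(scc[0]=?,scc[1]=0,scc[2]=?,scc[3]=?,scc[4]=?)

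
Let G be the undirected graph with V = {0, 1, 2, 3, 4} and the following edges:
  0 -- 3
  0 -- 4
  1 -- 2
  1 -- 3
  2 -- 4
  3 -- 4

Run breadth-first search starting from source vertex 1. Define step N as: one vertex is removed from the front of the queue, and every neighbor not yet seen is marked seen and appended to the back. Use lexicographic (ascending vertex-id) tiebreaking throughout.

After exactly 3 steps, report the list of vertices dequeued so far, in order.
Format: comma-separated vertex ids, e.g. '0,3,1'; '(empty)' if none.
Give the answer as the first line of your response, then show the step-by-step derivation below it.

1,2,3

step 1: dequeue 1; queue=[2,3]; order=1
step 2: dequeue 2; queue=[3,4]; order=1,2
step 3: dequeue 3; queue=[4,0]; order=1,2,3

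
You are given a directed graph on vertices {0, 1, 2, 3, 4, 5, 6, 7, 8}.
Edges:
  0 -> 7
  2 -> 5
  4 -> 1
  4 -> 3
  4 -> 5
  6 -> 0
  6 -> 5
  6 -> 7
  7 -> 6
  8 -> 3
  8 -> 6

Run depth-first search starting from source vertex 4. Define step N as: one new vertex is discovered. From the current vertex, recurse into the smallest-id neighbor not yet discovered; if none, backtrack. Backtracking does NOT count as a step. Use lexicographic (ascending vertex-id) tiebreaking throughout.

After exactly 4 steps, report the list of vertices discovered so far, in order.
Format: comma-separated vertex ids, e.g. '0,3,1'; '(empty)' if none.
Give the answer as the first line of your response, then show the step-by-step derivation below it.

4,1,3,5

step 1: discover 4; path=4; order=4
step 2: discover 1; path=4>1; order=4,1
step 3: discover 3; path=4>3; order=4,1,3
step 4: discover 5; path=4>5; order=4,1,3,5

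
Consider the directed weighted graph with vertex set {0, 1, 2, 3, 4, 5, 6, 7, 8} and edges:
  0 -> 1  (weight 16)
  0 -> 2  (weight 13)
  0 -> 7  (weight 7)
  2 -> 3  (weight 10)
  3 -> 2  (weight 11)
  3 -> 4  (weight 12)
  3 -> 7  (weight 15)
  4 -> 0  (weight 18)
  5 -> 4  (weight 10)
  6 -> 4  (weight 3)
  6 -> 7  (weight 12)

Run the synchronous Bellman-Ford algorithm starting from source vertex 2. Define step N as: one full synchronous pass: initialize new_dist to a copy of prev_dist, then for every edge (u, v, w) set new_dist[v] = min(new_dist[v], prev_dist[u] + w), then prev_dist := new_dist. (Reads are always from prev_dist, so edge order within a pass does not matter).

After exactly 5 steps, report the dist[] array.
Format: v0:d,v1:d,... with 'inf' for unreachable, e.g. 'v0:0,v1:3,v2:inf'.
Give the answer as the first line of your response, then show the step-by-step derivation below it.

v0:40,v1:56,v2:0,v3:10,v4:22,v5:inf,v6:inf,v7:25,v8:inf

step 1: dist = v0:inf,v1:inf,v2:0,v3:10,v4:inf,v5:inf,v6:inf,v7:inf,v8:inf
step 2: dist = v0:inf,v1:inf,v2:0,v3:10,v4:22,v5:inf,v6:inf,v7:25,v8:inf
step 3: dist = v0:40,v1:inf,v2:0,v3:10,v4:22,v5:inf,v6:inf,v7:25,v8:inf
step 4: dist = v0:40,v1:56,v2:0,v3:10,v4:22,v5:inf,v6:inf,v7:25,v8:inf
step 5: dist = v0:40,v1:56,v2:0,v3:10,v4:22,v5:inf,v6:inf,v7:25,v8:inf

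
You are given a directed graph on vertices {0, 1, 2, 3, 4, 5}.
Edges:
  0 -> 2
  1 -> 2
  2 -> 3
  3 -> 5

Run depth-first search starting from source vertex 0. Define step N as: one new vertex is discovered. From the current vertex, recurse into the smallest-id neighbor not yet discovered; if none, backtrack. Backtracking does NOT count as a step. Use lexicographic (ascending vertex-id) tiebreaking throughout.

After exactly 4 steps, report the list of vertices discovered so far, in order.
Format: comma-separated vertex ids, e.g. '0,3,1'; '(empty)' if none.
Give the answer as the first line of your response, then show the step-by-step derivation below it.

0,2,3,5

step 1: discover 0; path=0; order=0
step 2: discover 2; path=0>2; order=0,2
step 3: discover 3; path=0>2>3; order=0,2,3
step 4: discover 5; path=0>2>3>5; order=0,2,3,5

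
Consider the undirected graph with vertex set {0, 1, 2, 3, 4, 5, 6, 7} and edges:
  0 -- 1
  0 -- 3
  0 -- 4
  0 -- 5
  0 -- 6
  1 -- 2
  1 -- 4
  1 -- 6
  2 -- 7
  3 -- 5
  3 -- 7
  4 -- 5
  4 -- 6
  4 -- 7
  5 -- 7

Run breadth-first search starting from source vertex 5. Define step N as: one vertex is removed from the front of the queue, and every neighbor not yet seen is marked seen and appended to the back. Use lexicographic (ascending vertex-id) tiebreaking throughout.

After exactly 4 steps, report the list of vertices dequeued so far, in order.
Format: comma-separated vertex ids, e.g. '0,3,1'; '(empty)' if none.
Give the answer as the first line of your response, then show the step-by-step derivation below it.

5,0,3,4

step 1: dequeue 5; queue=[0,3,4,7]; order=5
step 2: dequeue 0; queue=[3,4,7,1,6]; order=5,0
step 3: dequeue 3; queue=[4,7,1,6]; order=5,0,3
step 4: dequeue 4; queue=[7,1,6]; order=5,0,3,4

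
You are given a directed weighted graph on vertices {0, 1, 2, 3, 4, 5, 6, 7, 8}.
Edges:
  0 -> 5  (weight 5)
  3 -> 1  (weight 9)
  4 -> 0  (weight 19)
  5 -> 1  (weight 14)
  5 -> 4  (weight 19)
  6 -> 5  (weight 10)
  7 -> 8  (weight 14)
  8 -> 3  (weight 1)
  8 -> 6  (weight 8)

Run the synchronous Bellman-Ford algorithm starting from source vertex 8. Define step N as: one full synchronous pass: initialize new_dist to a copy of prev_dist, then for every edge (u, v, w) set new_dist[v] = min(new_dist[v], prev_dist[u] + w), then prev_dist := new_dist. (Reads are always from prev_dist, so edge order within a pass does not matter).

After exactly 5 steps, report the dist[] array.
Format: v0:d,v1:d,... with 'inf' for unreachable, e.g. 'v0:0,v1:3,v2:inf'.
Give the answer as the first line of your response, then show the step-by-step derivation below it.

v0:56,v1:10,v2:inf,v3:1,v4:37,v5:18,v6:8,v7:inf,v8:0

step 1: dist = v0:inf,v1:inf,v2:inf,v3:1,v4:inf,v5:inf,v6:8,v7:inf,v8:0
step 2: dist = v0:inf,v1:10,v2:inf,v3:1,v4:inf,v5:18,v6:8,v7:inf,v8:0
step 3: dist = v0:inf,v1:10,v2:inf,v3:1,v4:37,v5:18,v6:8,v7:inf,v8:0
step 4: dist = v0:56,v1:10,v2:inf,v3:1,v4:37,v5:18,v6:8,v7:inf,v8:0
step 5: dist = v0:56,v1:10,v2:inf,v3:1,v4:37,v5:18,v6:8,v7:inf,v8:0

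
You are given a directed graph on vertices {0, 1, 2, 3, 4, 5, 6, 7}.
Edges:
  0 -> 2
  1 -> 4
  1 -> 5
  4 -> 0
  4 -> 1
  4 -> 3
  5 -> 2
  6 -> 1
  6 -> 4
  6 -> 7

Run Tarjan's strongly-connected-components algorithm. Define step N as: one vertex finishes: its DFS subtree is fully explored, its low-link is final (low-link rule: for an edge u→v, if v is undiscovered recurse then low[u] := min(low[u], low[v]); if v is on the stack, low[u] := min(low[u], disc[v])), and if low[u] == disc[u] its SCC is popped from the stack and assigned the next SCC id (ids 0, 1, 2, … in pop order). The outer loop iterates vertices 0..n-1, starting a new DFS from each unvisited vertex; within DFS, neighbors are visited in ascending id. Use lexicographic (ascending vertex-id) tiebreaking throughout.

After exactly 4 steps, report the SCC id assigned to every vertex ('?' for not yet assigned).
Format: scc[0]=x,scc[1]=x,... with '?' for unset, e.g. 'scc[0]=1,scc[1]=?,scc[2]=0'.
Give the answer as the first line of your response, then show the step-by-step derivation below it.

scc[0]=1,scc[1]=?,scc[2]=0,scc[3]=2,scc[4]=?,scc[5]=?,scc[6]=?,scc[7]=?

step 1: low=(low[0]=0,low[1]=?,low[2]=1,low[3]=?,low[4]=?,low[5]=?,low[6]=?,low[7]=?); scc=(scc[0]=?,scc[1]=?,scc[2]=0,scc[3]=?,scc[4]=?,scc[5]=?,scc[6]=?,scc[7]=?)
step 2: low=(low[0]=0,low[1]=?,low[2]=1,low[3]=?,low[4]=?,low[5]=?,low[6]=?,low[7]=?); scc=(scc[0]=1,scc[1]=?,scc[2]=0,scc[3]=?,scc[4]=?,scc[5]=?,scc[6]=?,scc[7]=?)
step 3: low=(low[0]=0,low[1]=2,low[2]=1,low[3]=4,low[4]=2,low[5]=?,low[6]=?,low[7]=?); scc=(scc[0]=1,scc[1]=?,scc[2]=0,scc[3]=2,scc[4]=?,scc[5]=?,scc[6]=?,scc[7]=?)
step 4: low=(low[0]=0,low[1]=2,low[2]=1,low[3]=4,low[4]=2,low[5]=?,low[6]=?,low[7]=?); scc=(scc[0]=1,scc[1]=?,scc[2]=0,scc[3]=2,scc[4]=?,scc[5]=?,scc[6]=?,scc[7]=?)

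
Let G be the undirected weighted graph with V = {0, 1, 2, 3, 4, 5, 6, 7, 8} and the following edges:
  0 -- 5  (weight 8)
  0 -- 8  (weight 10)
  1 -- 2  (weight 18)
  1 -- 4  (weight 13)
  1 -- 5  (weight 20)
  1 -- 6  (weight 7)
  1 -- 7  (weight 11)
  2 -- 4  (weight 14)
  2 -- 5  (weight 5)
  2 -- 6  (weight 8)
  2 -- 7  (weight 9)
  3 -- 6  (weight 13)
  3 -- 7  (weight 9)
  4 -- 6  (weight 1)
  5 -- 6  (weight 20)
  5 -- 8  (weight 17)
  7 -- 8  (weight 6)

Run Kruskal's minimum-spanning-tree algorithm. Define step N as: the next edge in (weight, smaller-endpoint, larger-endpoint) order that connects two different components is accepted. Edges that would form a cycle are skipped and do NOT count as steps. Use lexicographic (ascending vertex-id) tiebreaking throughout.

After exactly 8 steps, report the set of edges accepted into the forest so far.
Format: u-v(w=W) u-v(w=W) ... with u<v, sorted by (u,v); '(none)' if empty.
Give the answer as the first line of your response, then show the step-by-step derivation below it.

0-5(w=8) 1-6(w=7) 2-5(w=5) 2-6(w=8) 2-7(w=9) 3-7(w=9) 4-6(w=1) 7-8(w=6)

step 1: add edge 4-6 (w=1); MST = {4-6(w=1)}
step 2: add edge 2-5 (w=5); MST = {2-5(w=5) 4-6(w=1)}
step 3: add edge 7-8 (w=6); MST = {2-5(w=5) 4-6(w=1) 7-8(w=6)}
step 4: add edge 1-6 (w=7); MST = {1-6(w=7) 2-5(w=5) 4-6(w=1) 7-8(w=6)}
step 5: add edge 0-5 (w=8); MST = {0-5(w=8) 1-6(w=7) 2-5(w=5) 4-6(w=1) 7-8(w=6)}
step 6: add edge 2-6 (w=8); MST = {0-5(w=8) 1-6(w=7) 2-5(w=5) 2-6(w=8) 4-6(w=1) 7-8(w=6)}
step 7: add edge 2-7 (w=9); MST = {0-5(w=8) 1-6(w=7) 2-5(w=5) 2-6(w=8) 2-7(w=9) 4-6(w=1) 7-8(w=6)}
step 8: add edge 3-7 (w=9); MST = {0-5(w=8) 1-6(w=7) 2-5(w=5) 2-6(w=8) 2-7(w=9) 3-7(w=9) 4-6(w=1) 7-8(w=6)}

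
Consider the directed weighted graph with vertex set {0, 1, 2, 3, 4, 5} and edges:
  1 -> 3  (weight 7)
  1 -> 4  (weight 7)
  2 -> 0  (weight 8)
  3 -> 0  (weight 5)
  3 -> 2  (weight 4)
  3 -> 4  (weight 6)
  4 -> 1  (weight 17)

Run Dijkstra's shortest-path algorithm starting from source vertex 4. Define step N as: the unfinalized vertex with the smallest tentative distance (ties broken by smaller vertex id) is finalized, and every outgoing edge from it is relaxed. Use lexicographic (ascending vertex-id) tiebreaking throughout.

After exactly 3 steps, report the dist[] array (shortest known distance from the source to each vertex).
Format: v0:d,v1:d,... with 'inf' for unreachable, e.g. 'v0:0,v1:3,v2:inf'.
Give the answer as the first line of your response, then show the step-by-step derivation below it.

v0:29,v1:17,v2:28,v3:24,v4:0,v5:inf

step 1: dist = v0:inf,v1:17,v2:inf,v3:inf,v4:0,v5:inf
step 2: dist = v0:inf,v1:17,v2:inf,v3:24,v4:0,v5:inf
step 3: dist = v0:29,v1:17,v2:28,v3:24,v4:0,v5:inf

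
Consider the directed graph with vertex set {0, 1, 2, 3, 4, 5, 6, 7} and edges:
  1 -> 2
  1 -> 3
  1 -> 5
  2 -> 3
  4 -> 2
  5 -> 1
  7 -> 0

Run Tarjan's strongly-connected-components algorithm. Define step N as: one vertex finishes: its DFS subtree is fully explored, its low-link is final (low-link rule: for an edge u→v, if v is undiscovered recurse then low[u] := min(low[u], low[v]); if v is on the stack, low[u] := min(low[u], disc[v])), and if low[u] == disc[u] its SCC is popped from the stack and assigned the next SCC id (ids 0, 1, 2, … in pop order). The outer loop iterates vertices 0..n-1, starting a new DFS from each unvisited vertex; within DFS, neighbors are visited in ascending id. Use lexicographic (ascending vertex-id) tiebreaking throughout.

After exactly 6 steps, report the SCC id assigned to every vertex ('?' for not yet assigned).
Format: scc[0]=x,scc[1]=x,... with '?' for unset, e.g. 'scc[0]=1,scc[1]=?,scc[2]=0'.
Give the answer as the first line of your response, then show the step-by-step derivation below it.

scc[0]=0,scc[1]=3,scc[2]=2,scc[3]=1,scc[4]=4,scc[5]=3,scc[6]=?,scc[7]=?

step 1: low=(low[0]=0,low[1]=?,low[2]=?,low[3]=?,low[4]=?,low[5]=?,low[6]=?,low[7]=?); scc=(scc[0]=0,scc[1]=?,scc[2]=?,scc[3]=?,scc[4]=?,scc[5]=?,scc[6]=?,scc[7]=?)
step 2: low=(low[0]=0,low[1]=1,low[2]=2,low[3]=3,low[4]=?,low[5]=?,low[6]=?,low[7]=?); scc=(scc[0]=0,scc[1]=?,scc[2]=?,scc[3]=1,scc[4]=?,scc[5]=?,scc[6]=?,scc[7]=?)
step 3: low=(low[0]=0,low[1]=1,low[2]=2,low[3]=3,low[4]=?,low[5]=?,low[6]=?,low[7]=?); scc=(scc[0]=0,scc[1]=?,scc[2]=2,scc[3]=1,scc[4]=?,scc[5]=?,scc[6]=?,scc[7]=?)
step 4: low=(low[0]=0,low[1]=1,low[2]=2,low[3]=3,low[4]=?,low[5]=1,low[6]=?,low[7]=?); scc=(scc[0]=0,scc[1]=?,scc[2]=2,scc[3]=1,scc[4]=?,scc[5]=?,scc[6]=?,scc[7]=?)
step 5: low=(low[0]=0,low[1]=1,low[2]=2,low[3]=3,low[4]=?,low[5]=1,low[6]=?,low[7]=?); scc=(scc[0]=0,scc[1]=3,scc[2]=2,scc[3]=1,scc[4]=?,scc[5]=3,scc[6]=?,scc[7]=?)
step 6: low=(low[0]=0,low[1]=1,low[2]=2,low[3]=3,low[4]=5,low[5]=1,low[6]=?,low[7]=?); scc=(scc[0]=0,scc[1]=3,scc[2]=2,scc[3]=1,scc[4]=4,scc[5]=3,scc[6]=?,scc[7]=?)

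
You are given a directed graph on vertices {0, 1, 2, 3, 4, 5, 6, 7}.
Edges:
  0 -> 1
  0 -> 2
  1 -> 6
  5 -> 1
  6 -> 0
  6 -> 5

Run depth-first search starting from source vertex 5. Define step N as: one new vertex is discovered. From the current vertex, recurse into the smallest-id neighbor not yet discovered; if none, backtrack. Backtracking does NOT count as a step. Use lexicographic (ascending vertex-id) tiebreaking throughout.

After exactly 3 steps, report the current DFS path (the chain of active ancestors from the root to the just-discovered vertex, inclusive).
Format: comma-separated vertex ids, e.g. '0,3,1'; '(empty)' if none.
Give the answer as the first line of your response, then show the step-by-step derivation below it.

5,1,6

step 1: discover 5; path=5; order=5
step 2: discover 1; path=5>1; order=5,1
step 3: discover 6; path=5>1>6; order=5,1,6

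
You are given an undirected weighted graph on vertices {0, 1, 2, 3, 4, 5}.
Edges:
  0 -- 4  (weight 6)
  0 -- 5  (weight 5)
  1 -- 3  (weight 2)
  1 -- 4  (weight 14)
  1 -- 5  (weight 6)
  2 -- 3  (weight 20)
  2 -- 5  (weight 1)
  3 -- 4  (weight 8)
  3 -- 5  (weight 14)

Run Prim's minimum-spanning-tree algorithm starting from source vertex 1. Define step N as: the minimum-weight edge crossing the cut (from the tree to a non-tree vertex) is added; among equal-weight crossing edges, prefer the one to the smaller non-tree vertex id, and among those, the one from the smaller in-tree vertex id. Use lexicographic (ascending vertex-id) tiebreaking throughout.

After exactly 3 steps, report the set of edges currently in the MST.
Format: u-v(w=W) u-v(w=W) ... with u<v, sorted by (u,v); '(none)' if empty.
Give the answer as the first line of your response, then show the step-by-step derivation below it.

1-3(w=2) 1-5(w=6) 2-5(w=1)

step 1: add edge 1-3 (w=2); MST = {1-3(w=2)}
step 2: add edge 1-5 (w=6); MST = {1-3(w=2) 1-5(w=6)}
step 3: add edge 2-5 (w=1); MST = {1-3(w=2) 1-5(w=6) 2-5(w=1)}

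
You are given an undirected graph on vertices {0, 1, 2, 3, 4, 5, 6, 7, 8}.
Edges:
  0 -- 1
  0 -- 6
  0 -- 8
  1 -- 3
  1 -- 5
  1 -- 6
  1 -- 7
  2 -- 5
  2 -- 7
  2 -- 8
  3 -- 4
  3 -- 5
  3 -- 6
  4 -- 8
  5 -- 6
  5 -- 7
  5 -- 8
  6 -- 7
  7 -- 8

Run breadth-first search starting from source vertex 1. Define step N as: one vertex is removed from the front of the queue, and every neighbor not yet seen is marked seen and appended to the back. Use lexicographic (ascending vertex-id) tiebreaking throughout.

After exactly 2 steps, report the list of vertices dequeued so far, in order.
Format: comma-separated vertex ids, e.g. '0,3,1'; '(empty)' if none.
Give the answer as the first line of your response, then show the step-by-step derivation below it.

1,0

step 1: dequeue 1; queue=[0,3,5,6,7]; order=1
step 2: dequeue 0; queue=[3,5,6,7,8]; order=1,0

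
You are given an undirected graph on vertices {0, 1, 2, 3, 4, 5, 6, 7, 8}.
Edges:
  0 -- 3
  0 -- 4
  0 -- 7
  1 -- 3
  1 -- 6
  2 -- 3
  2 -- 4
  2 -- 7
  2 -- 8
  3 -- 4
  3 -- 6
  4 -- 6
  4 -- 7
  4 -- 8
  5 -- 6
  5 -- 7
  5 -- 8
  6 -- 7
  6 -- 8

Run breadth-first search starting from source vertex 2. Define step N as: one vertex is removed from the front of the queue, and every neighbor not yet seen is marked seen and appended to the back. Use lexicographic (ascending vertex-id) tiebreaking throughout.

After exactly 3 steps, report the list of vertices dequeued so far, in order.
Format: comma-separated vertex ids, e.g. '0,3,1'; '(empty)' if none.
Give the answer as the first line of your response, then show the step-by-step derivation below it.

2,3,4

step 1: dequeue 2; queue=[3,4,7,8]; order=2
step 2: dequeue 3; queue=[4,7,8,0,1,6]; order=2,3
step 3: dequeue 4; queue=[7,8,0,1,6]; order=2,3,4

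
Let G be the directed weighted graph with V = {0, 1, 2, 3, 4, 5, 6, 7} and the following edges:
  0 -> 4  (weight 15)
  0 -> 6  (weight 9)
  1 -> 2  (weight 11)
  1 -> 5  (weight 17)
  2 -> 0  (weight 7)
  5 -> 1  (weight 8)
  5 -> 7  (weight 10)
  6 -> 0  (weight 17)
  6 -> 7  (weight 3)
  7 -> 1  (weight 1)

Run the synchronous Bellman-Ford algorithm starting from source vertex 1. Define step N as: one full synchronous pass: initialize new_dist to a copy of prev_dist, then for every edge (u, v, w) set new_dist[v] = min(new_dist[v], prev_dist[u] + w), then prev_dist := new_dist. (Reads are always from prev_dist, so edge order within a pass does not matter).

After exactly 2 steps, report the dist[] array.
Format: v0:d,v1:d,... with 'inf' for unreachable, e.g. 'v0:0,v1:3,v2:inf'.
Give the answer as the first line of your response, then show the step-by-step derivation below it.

v0:18,v1:0,v2:11,v3:inf,v4:inf,v5:17,v6:inf,v7:27

step 1: dist = v0:inf,v1:0,v2:11,v3:inf,v4:inf,v5:17,v6:inf,v7:inf
step 2: dist = v0:18,v1:0,v2:11,v3:inf,v4:inf,v5:17,v6:inf,v7:27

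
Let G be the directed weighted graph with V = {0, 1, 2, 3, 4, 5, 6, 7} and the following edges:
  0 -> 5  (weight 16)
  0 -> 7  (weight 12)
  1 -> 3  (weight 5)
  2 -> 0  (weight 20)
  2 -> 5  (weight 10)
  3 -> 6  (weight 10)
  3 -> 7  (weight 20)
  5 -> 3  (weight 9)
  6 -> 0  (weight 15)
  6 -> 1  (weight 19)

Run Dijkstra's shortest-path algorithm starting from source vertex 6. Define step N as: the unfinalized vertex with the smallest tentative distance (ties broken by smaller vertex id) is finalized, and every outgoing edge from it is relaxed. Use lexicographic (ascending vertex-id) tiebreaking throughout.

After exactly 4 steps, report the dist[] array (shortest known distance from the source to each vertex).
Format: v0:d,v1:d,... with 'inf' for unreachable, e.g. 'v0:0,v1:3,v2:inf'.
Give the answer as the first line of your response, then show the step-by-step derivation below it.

v0:15,v1:19,v2:inf,v3:24,v4:inf,v5:31,v6:0,v7:27

step 1: dist = v0:15,v1:19,v2:inf,v3:inf,v4:inf,v5:inf,v6:0,v7:inf
step 2: dist = v0:15,v1:19,v2:inf,v3:inf,v4:inf,v5:31,v6:0,v7:27
step 3: dist = v0:15,v1:19,v2:inf,v3:24,v4:inf,v5:31,v6:0,v7:27
step 4: dist = v0:15,v1:19,v2:inf,v3:24,v4:inf,v5:31,v6:0,v7:27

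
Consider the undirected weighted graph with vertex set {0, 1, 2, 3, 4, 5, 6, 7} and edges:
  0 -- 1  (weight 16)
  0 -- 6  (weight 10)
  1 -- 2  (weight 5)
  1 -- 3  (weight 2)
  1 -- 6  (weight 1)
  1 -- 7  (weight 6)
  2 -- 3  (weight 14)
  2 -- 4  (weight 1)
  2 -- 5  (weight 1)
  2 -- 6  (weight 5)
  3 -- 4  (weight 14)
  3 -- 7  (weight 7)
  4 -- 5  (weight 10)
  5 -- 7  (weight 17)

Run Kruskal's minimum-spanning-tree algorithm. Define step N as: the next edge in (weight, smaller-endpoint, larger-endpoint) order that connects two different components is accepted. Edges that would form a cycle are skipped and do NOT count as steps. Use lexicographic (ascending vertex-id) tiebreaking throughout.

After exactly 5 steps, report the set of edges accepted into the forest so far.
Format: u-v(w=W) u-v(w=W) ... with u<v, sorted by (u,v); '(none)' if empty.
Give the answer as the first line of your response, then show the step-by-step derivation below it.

1-2(w=5) 1-3(w=2) 1-6(w=1) 2-4(w=1) 2-5(w=1)

step 1: add edge 1-6 (w=1); MST = {1-6(w=1)}
step 2: add edge 2-4 (w=1); MST = {1-6(w=1) 2-4(w=1)}
step 3: add edge 2-5 (w=1); MST = {1-6(w=1) 2-4(w=1) 2-5(w=1)}
step 4: add edge 1-3 (w=2); MST = {1-3(w=2) 1-6(w=1) 2-4(w=1) 2-5(w=1)}
step 5: add edge 1-2 (w=5); MST = {1-2(w=5) 1-3(w=2) 1-6(w=1) 2-4(w=1) 2-5(w=1)}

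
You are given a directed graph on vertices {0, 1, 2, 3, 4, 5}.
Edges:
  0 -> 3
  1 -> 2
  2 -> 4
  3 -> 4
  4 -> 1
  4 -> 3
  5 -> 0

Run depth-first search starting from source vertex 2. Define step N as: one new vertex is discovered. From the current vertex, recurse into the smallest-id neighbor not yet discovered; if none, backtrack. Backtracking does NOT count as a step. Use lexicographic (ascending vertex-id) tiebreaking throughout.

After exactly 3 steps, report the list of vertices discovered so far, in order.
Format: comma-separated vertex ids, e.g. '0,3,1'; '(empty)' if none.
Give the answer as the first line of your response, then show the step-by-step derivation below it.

2,4,1

step 1: discover 2; path=2; order=2
step 2: discover 4; path=2>4; order=2,4
step 3: discover 1; path=2>4>1; order=2,4,1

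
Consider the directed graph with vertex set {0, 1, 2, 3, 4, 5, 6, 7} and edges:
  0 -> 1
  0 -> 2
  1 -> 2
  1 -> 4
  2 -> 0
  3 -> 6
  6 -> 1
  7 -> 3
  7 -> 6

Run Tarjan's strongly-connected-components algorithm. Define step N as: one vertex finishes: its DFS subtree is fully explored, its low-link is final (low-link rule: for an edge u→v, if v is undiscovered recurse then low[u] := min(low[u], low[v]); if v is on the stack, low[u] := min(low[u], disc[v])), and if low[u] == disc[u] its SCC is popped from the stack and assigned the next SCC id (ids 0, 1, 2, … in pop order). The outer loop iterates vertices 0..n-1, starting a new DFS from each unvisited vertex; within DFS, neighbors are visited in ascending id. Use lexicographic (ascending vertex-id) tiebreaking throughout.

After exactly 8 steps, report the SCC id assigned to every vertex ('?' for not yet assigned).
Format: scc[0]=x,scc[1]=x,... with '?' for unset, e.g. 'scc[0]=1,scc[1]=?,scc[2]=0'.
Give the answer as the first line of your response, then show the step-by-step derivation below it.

scc[0]=1,scc[1]=1,scc[2]=1,scc[3]=3,scc[4]=0,scc[5]=4,scc[6]=2,scc[7]=5

step 1: low=(low[0]=0,low[1]=1,low[2]=0,low[3]=?,low[4]=?,low[5]=?,low[6]=?,low[7]=?); scc=(scc[0]=?,scc[1]=?,scc[2]=?,scc[3]=?,scc[4]=?,scc[5]=?,scc[6]=?,scc[7]=?)
step 2: low=(low[0]=0,low[1]=0,low[2]=0,low[3]=?,low[4]=3,low[5]=?,low[6]=?,low[7]=?); scc=(scc[0]=?,scc[1]=?,scc[2]=?,scc[3]=?,scc[4]=0,scc[5]=?,scc[6]=?,scc[7]=?)
step 3: low=(low[0]=0,low[1]=0,low[2]=0,low[3]=?,low[4]=3,low[5]=?,low[6]=?,low[7]=?); scc=(scc[0]=?,scc[1]=?,scc[2]=?,scc[3]=?,scc[4]=0,scc[5]=?,scc[6]=?,scc[7]=?)
step 4: low=(low[0]=0,low[1]=0,low[2]=0,low[3]=?,low[4]=3,low[5]=?,low[6]=?,low[7]=?); scc=(scc[0]=1,scc[1]=1,scc[2]=1,scc[3]=?,scc[4]=0,scc[5]=?,scc[6]=?,scc[7]=?)
step 5: low=(low[0]=0,low[1]=0,low[2]=0,low[3]=4,low[4]=3,low[5]=?,low[6]=5,low[7]=?); scc=(scc[0]=1,scc[1]=1,scc[2]=1,scc[3]=?,scc[4]=0,scc[5]=?,scc[6]=2,scc[7]=?)
step 6: low=(low[0]=0,low[1]=0,low[2]=0,low[3]=4,low[4]=3,low[5]=?,low[6]=5,low[7]=?); scc=(scc[0]=1,scc[1]=1,scc[2]=1,scc[3]=3,scc[4]=0,scc[5]=?,scc[6]=2,scc[7]=?)
step 7: low=(low[0]=0,low[1]=0,low[2]=0,low[3]=4,low[4]=3,low[5]=6,low[6]=5,low[7]=?); scc=(scc[0]=1,scc[1]=1,scc[2]=1,scc[3]=3,scc[4]=0,scc[5]=4,scc[6]=2,scc[7]=?)
step 8: low=(low[0]=0,low[1]=0,low[2]=0,low[3]=4,low[4]=3,low[5]=6,low[6]=5,low[7]=7); scc=(scc[0]=1,scc[1]=1,scc[2]=1,scc[3]=3,scc[4]=0,scc[5]=4,scc[6]=2,scc[7]=5)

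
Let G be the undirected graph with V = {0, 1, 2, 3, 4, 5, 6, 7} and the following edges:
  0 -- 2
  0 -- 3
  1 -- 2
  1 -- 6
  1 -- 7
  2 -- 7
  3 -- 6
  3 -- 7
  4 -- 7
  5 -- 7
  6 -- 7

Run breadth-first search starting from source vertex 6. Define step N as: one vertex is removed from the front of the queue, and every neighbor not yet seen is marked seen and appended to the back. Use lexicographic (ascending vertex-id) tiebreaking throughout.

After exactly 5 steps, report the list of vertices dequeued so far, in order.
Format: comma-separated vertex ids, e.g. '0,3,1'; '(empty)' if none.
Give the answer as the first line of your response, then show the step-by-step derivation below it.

6,1,3,7,2

step 1: dequeue 6; queue=[1,3,7]; order=6
step 2: dequeue 1; queue=[3,7,2]; order=6,1
step 3: dequeue 3; queue=[7,2,0]; order=6,1,3
step 4: dequeue 7; queue=[2,0,4,5]; order=6,1,3,7
step 5: dequeue 2; queue=[0,4,5]; order=6,1,3,7,2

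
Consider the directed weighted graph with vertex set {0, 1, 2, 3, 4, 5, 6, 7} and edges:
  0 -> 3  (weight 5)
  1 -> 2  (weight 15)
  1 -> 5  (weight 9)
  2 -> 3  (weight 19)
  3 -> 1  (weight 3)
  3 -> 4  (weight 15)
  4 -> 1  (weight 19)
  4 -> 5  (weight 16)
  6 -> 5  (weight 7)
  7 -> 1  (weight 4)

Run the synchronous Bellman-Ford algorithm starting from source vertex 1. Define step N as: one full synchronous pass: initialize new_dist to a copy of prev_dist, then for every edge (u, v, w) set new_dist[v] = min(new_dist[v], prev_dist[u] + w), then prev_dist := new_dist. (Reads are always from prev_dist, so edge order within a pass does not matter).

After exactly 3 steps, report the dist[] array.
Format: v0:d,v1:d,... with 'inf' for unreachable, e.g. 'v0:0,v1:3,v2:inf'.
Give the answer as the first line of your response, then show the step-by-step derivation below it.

v0:inf,v1:0,v2:15,v3:34,v4:49,v5:9,v6:inf,v7:inf

step 1: dist = v0:inf,v1:0,v2:15,v3:inf,v4:inf,v5:9,v6:inf,v7:inf
step 2: dist = v0:inf,v1:0,v2:15,v3:34,v4:inf,v5:9,v6:inf,v7:inf
step 3: dist = v0:inf,v1:0,v2:15,v3:34,v4:49,v5:9,v6:inf,v7:inf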